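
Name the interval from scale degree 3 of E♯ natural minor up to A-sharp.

major second

Scale degree 3 of E# natural minor is G#.
G# up to A#: letters G→A make it a second; 2 semitones makes it major.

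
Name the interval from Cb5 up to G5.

Counting letters C–D–E–F–G gives a fifth.
Cb→G = 8 semitones, 1 wider than the perfect fifth (7), so augmented.

augmented fifth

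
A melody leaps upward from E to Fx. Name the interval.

The letter names run E→F, a span of 1 letter step, so the interval is some kind of second.
E to F## is 3 semitones. A major second is 2, so 3 makes it augmented.

augmented second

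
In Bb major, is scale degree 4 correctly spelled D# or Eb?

Each scale degree takes a distinct letter name. Degree 4 of a scale on B must use the letter E.
Eb and D# are enharmonically the same pitch, but only Eb uses the letter E, so it is the correct spelling here.

Eb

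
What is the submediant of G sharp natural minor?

E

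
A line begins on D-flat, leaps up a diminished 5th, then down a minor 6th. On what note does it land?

A diminished fifth up from Db is Abb (letter A, 6 semitones up).
A minor sixth down from Abb is Cb (letter C, 8 semitones down).

Cb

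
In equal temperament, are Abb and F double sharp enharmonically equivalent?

Yes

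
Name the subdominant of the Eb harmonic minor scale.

Degree 4 takes the letter 3 steps above E, which is A.
In harmonic minor, degree 4 sits 5 semitones above the tonic. Eb + 5 semitones is pitch class 8, spelled on A as Ab.

Ab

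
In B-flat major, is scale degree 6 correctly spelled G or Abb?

G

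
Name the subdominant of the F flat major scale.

Degree 4 takes the letter 3 steps above F, which is B.
In major, degree 4 sits 5 semitones above the tonic. Fb + 5 semitones is pitch class 9, spelled on B as Bbb.

Bbb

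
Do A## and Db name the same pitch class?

A## is pitch class 11; Db is pitch class 1.
The pitch classes differ (11 vs. 1), so they are not enharmonic equivalents.

No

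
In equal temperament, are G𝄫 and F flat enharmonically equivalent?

Gbb is pitch class 5; Fb is pitch class 4.
The pitch classes differ (5 vs. 4), so they are not enharmonic equivalents.

No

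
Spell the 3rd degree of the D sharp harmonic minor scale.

Degree 3 takes the letter 2 steps above D, which is F.
In harmonic minor, degree 3 sits 3 semitones above the tonic. D# + 3 semitones is pitch class 6, spelled on F as F#.

F#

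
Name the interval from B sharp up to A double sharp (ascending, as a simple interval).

Counting letters B–C–D–E–F–G–A gives a seventh.
B#→A## = 11 semitones, exactly the major seventh.

major seventh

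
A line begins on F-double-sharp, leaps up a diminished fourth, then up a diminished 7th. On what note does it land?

Ab

A diminished fourth up from F## is B (letter B, 4 semitones up).
A diminished seventh up from B is Ab (letter A, 9 semitones up).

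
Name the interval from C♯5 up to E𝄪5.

augmented third

The letter names run C→E, a span of 2 letter steps, so the interval is some kind of third.
C# to E## is 5 semitones. A major third is 4, so 5 makes it augmented.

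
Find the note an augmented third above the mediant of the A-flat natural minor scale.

E

The mediant of Ab natural minor is Cb.
An augmented third (5 semitones) above Cb lands on the letter E, giving E.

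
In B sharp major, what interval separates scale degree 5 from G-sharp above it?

Scale degree 5 of B# major is F##.
F## up to G#: letters F→G make it a second; 1 semitone makes it minor.

minor second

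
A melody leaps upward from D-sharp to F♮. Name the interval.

The letter names run D→F, a span of 2 letter steps, so the interval is some kind of third.
D# to F is 2 semitones. A major third is 4, so 2 makes it diminished.

diminished third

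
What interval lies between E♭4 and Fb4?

The letter names run E→F, a span of 1 letter step, so the interval is some kind of second.
Eb to Fb is 1 semitone. A major second is 2, so 1 makes it minor.

minor second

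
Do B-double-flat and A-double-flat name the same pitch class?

Bbb is pitch class 9; Abb is pitch class 7.
The pitch classes differ (9 vs. 7), so they are not enharmonic equivalents.

No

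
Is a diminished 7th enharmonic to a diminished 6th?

No

A diminished seventh spans 9 semitones; a diminished sixth spans 7.
The spans differ, so they are not enharmonic equivalents.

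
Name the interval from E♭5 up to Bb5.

The letter names run E→B, a span of 4 letter steps, so the interval is some kind of fifth.
Eb to Bb is 7 semitones. A perfect fifth is 7, so 7 makes it perfect.

perfect fifth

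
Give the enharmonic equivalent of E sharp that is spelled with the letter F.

F

Plain F sits at the same pitch as E#, so on the letter F the same pitch needs a natural: F.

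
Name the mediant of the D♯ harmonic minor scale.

F#

Degree 3 takes the letter 2 steps above D, which is F.
In harmonic minor, degree 3 sits 3 semitones above the tonic. D# + 3 semitones is pitch class 6, spelled on F as F#.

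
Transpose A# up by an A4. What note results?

D##

A fourth above A lands on the letter D.
An augmented fourth spans 6 semitones, so A# moves to pitch class 4. On the letter D that is D##.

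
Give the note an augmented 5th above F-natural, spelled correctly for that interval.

C#

F up a perfect fifth is C, so the target letter is C.
From F, an augmented fifth is 8 semitones up: C#.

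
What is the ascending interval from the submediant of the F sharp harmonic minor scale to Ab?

diminished fifth

The submediant of F# harmonic minor is D.
D up to Ab: letters D→A make it a fifth; 6 semitones makes it diminished.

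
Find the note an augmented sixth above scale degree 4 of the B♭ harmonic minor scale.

C#

Scale degree 4 of Bb harmonic minor is Eb.
An augmented sixth (10 semitones) above Eb lands on the letter C, giving C#.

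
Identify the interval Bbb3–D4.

Counting letters B–C–D gives a third.
Bbb→D = 5 semitones, 1 wider than the major third (4), so augmented.

augmented third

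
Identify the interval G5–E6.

Counting letters G–A–B–C–D–E gives a sixth.
G→E = 9 semitones, exactly the major sixth.

major sixth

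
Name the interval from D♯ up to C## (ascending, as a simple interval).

major seventh

Counting letters D–E–F–G–A–B–C gives a seventh.
D#→C## = 11 semitones, exactly the major seventh.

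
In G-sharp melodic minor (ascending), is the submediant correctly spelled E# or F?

E#

Each scale degree takes a distinct letter name. Degree 6 of a scale on G must use the letter E.
E# and F are enharmonically the same pitch, but only E# uses the letter E, so it is the correct spelling here.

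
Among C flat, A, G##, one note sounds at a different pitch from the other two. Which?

In 12-tone equal temperament, enharmonic equivalents share a pitch class. Cb is pitch class 11; A is pitch class 9; G## is pitch class 9.
A and G## share pitch class 9, while Cb is pitch class 11.

Cb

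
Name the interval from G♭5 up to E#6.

Counting letters G–A–B–C–D–E gives a sixth.
Gb→E# = 11 semitones, 2 wider than the major sixth (9), so doubly augmented.

doubly augmented sixth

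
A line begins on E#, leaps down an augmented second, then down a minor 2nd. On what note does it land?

An augmented second down from E# is D (letter D, 3 semitones down).
A minor second down from D is C# (letter C, 1 semitone down).

C#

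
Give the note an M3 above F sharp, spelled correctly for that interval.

A#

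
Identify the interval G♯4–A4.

minor second

The letter names run G→A, a span of 1 letter step, so the interval is some kind of second.
G# to A is 1 semitone. A major second is 2, so 1 makes it minor.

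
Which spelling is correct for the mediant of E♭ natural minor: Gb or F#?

Gb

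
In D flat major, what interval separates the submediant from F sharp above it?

The submediant of Db major is Bb.
Bb up to F#: letters B→F make it a fifth; 8 semitones makes it augmented.

augmented fifth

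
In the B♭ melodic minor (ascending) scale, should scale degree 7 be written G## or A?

Each scale degree takes a distinct letter name. Degree 7 of a scale on B must use the letter A.
A and G## are enharmonically the same pitch, but only A uses the letter A, so it is the correct spelling here.

A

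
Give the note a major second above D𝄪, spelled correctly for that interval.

E##

D up a major second is E, so the target letter is E.
From D##, a major second is 2 semitones up: E##.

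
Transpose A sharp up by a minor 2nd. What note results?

B

A second above A lands on the letter B.
A minor second spans 1 semitone, so A# moves to pitch class 11. On the letter B that is B.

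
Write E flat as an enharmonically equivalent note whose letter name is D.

D#

Eb is pitch class 3. The letter D alone is pitch class 2.
To reach pitch class 3 from D requires an offset of +1 semitone, i.e. sharp: D#.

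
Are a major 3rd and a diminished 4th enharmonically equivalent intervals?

Yes

A major third spans 4 semitones; a diminished fourth spans 4.
They are enharmonically equivalent.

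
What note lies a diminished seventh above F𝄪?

E

F up a major seventh is E, so the target letter is E.
From F##, a diminished seventh is 9 semitones up: E.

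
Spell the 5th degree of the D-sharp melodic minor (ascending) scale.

A#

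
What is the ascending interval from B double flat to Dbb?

minor third

The letter names run B→D, a span of 2 letter steps, so the interval is some kind of third.
Bbb to Dbb is 3 semitones. A major third is 4, so 3 makes it minor.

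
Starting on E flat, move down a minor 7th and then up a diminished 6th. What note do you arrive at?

A minor seventh down from Eb is F (letter F, 10 semitones down).
A diminished sixth up from F is Dbb (letter D, 7 semitones up).

Dbb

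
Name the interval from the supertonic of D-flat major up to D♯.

augmented seventh

The supertonic of Db major is Eb.
Eb up to D#: letters E→D make it a seventh; 12 semitones makes it augmented.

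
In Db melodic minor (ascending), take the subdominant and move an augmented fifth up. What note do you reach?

The subdominant of Db melodic minor (ascending) is Gb.
An augmented fifth (8 semitones) above Gb lands on the letter D, giving D.

D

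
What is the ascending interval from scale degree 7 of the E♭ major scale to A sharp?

Scale degree 7 of Eb major is D.
D up to A#: letters D→A make it a fifth; 8 semitones makes it augmented.

augmented fifth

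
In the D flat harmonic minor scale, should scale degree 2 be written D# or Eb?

Each scale degree takes a distinct letter name. Degree 2 of a scale on D must use the letter E.
Eb and D# are enharmonically the same pitch, but only Eb uses the letter E, so it is the correct spelling here.

Eb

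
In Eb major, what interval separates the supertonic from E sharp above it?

The supertonic of Eb major is F.
F up to E#: letters F→E make it a seventh; 12 semitones makes it augmented.

augmented seventh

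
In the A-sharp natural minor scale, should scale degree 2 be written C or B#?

Each scale degree takes a distinct letter name. Degree 2 of a scale on A must use the letter B.
B# and C are enharmonically the same pitch, but only B# uses the letter B, so it is the correct spelling here.

B#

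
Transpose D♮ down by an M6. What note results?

F

A sixth below D lands on the letter F.
A major sixth spans 9 semitones, so D moves to pitch class 5. On the letter F that is F.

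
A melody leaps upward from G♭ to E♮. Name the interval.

augmented sixth

The letter names run G→E, a span of 5 letter steps, so the interval is some kind of sixth.
Gb to E is 10 semitones. A major sixth is 9, so 10 makes it augmented.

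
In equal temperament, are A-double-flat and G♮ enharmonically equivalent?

Yes

Abb = pitch class 7 and G = pitch class 7 — the same pitch class, so they are enharmonic equivalents.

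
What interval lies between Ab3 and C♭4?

minor third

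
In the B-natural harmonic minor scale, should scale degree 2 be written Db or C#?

C#

Each scale degree takes a distinct letter name. Degree 2 of a scale on B must use the letter C.
C# and Db are enharmonically the same pitch, but only C# uses the letter C, so it is the correct spelling here.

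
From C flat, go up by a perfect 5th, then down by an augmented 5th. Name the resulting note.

Cbb

A perfect fifth up from Cb is Gb (letter G, 7 semitones up).
An augmented fifth down from Gb is Cbb (letter C, 8 semitones down).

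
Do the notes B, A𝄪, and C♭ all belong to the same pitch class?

B = pitch class 11 and A## = pitch class 11 and Cb = pitch class 11 — the same pitch class, so they are enharmonic equivalents.

Yes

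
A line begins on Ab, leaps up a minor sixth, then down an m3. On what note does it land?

A minor sixth up from Ab is Fb (letter F, 8 semitones up).
A minor third down from Fb is Db (letter D, 3 semitones down).

Db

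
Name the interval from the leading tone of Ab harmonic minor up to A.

major second

The leading tone of Ab harmonic minor is G.
G up to A: letters G→A make it a second; 2 semitones makes it major.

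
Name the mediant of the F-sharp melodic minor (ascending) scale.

A

The F# melodic minor (ascending) scale runs F# G# A B C# D# E#.
Degree 3 is A.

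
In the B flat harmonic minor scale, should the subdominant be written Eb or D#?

Each scale degree takes a distinct letter name. Degree 4 of a scale on B must use the letter E.
Eb and D# are enharmonically the same pitch, but only Eb uses the letter E, so it is the correct spelling here.

Eb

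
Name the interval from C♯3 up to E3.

minor third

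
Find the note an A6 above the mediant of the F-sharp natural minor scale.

The mediant of F# natural minor is A.
An augmented sixth (10 semitones) above A lands on the letter F, giving F##.

F##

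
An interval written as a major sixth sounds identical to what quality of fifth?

doubly augmented

A major sixth spans 9 semitones.
A fifth spanning 9 semitones is doubly augmented (the perfect fifth is 7).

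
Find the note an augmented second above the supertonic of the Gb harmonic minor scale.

B

The supertonic of Gb harmonic minor is Ab.
An augmented second (3 semitones) above Ab lands on the letter B, giving B.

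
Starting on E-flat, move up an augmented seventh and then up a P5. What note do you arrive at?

An augmented seventh up from Eb is D# (letter D, 12 semitones up).
A perfect fifth up from D# is A# (letter A, 7 semitones up).

A#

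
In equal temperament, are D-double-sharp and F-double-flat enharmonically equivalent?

No

Two spellings are enharmonically equivalent only if they share a pitch class.
Here D## → 4, Fbb → 3; 3 ≠ 4, so they are not.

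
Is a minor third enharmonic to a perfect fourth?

No

A minor third spans 3 semitones; a perfect fourth spans 5.
The spans differ, so they are not enharmonic equivalents.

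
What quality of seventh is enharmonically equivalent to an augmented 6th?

An augmented sixth spans 10 semitones.
A seventh spanning 10 semitones is minor (the major seventh is 11).

minor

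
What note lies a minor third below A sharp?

F##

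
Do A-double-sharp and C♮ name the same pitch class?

Two spellings are enharmonically equivalent only if they share a pitch class.
Here A## → 11, C → 0; 0 ≠ 11, so they are not.

No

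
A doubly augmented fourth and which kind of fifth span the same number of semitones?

A doubly augmented fourth spans 7 semitones.
A fifth spanning 7 semitones is perfect (the perfect fifth is 7).

perfect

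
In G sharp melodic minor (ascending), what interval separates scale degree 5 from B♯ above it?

Scale degree 5 of G# melodic minor (ascending) is D#.
D# up to B#: letters D→B make it a sixth; 9 semitones makes it major.

major sixth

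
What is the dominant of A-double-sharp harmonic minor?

E##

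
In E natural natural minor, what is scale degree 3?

G

Degree 3 takes the letter 2 steps above E, which is G.
In natural minor, degree 3 sits 3 semitones above the tonic. E + 3 semitones is pitch class 7, spelled on G as G.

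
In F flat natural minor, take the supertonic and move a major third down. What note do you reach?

The supertonic of Fb natural minor is Gb.
A major third (4 semitones) below Gb lands on the letter E, giving Ebb.

Ebb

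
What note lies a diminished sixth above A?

A sixth above A lands on the letter F.
A diminished sixth spans 7 semitones, so A moves to pitch class 4. On the letter F that is Fb.

Fb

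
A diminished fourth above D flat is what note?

A fourth above D lands on the letter G.
A diminished fourth spans 4 semitones, so Db moves to pitch class 5. On the letter G that is Gbb.

Gbb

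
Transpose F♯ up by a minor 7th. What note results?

E

F up a major seventh is E, so the target letter is E.
From F#, a minor seventh is 10 semitones up: E.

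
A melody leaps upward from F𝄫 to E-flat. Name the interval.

Counting letters F–G–A–B–C–D–E gives a seventh.
Fbb→Eb = 12 semitones, 1 wider than the major seventh (11), so augmented.

augmented seventh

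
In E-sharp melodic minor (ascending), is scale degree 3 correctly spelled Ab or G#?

Each scale degree takes a distinct letter name. Degree 3 of a scale on E must use the letter G.
G# and Ab are enharmonically the same pitch, but only G# uses the letter G, so it is the correct spelling here.

G#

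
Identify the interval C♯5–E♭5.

Counting letters C–D–E gives a third.
C#→Eb = 2 semitones, 2 narrower than the major third (4), so diminished.

diminished third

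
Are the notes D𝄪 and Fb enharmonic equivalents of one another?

D## is pitch class 4; Fb is pitch class 4.
All spellings map to pitch class 4, so they are enharmonically equivalent.

Yes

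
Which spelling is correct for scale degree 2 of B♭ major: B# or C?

Each scale degree takes a distinct letter name. Degree 2 of a scale on B must use the letter C.
C and B# are enharmonically the same pitch, but only C uses the letter C, so it is the correct spelling here.

C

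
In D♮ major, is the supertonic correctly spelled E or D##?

Each scale degree takes a distinct letter name. Degree 2 of a scale on D must use the letter E.
E and D## are enharmonically the same pitch, but only E uses the letter E, so it is the correct spelling here.

E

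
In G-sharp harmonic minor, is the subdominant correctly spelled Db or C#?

Each scale degree takes a distinct letter name. Degree 4 of a scale on G must use the letter C.
C# and Db are enharmonically the same pitch, but only C# uses the letter C, so it is the correct spelling here.

C#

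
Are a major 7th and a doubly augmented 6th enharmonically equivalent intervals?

A major seventh spans 11 semitones; a doubly augmented sixth spans 11.
They are enharmonically equivalent.

Yes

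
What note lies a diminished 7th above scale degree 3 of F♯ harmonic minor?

Scale degree 3 of F# harmonic minor is A.
A diminished seventh (9 semitones) above A lands on the letter G, giving Gb.

Gb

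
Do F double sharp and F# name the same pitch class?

No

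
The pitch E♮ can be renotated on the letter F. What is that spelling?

Plain F sits 1 semitone above E, so on the letter F the same pitch needs a flat: Fb.

Fb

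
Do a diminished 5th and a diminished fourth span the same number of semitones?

A diminished fifth spans 6 semitones; a diminished fourth spans 4.
The spans differ, so they are not enharmonic equivalents.

No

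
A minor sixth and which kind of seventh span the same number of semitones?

A minor sixth spans 8 semitones.
A seventh spanning 8 semitones is doubly diminished (the major seventh is 11).

doubly diminished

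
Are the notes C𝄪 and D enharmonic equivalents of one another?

Yes

C## is pitch class 2; D is pitch class 2.
All spellings map to pitch class 2, so they are enharmonically equivalent.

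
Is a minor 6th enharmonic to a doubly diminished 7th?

Yes

A minor sixth spans 8 semitones; a doubly diminished seventh spans 8.
They are enharmonically equivalent.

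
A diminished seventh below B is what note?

C##

B down a major seventh is C, so the target letter is C.
From B, a diminished seventh is 9 semitones down: C##.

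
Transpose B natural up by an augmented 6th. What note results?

B up a major sixth is G#, so the target letter is G.
From B, an augmented sixth is 10 semitones up: G##.

G##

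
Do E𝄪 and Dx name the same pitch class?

Two spellings are enharmonically equivalent only if they share a pitch class.
Here E## → 6, D## → 4; 4 ≠ 6, so they are not.

No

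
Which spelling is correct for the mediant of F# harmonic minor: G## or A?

A

Each scale degree takes a distinct letter name. Degree 3 of a scale on F must use the letter A.
A and G## are enharmonically the same pitch, but only A uses the letter A, so it is the correct spelling here.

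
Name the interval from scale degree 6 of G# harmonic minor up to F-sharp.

major second

Scale degree 6 of G# harmonic minor is E.
E up to F#: letters E→F make it a second; 2 semitones makes it major.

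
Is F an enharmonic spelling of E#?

F is pitch class 5; E# is pitch class 5.
All spellings map to pitch class 5, so they are enharmonically equivalent.

Yes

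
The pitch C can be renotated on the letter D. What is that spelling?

C is pitch class 0. The letter D alone is pitch class 2.
To reach pitch class 0 from D requires an offset of -2 semitones, i.e. double flat: Dbb.

Dbb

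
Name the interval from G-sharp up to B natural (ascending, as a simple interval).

Counting letters G–A–B gives a third.
G#→B = 3 semitones, 1 narrower than the major third (4), so minor.

minor third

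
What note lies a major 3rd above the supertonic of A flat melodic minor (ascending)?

The supertonic of Ab melodic minor (ascending) is Bb.
A major third (4 semitones) above Bb lands on the letter D, giving D.

D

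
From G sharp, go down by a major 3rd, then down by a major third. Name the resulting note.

A major third down from G# is E (letter E, 4 semitones down).
A major third down from E is C (letter C, 4 semitones down).

C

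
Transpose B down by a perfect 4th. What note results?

A fourth below B lands on the letter F.
A perfect fourth spans 5 semitones, so B moves to pitch class 6. On the letter F that is F#.

F#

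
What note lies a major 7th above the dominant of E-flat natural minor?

The dominant of Eb natural minor is Bb.
A major seventh (11 semitones) above Bb lands on the letter A, giving A.

A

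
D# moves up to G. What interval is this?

diminished fourth

Counting letters D–E–F–G gives a fourth.
D#→G = 4 semitones, 1 narrower than the perfect fourth (5), so diminished.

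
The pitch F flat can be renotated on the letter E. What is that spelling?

E

Plain E sits at the same pitch as Fb, so on the letter E the same pitch needs a natural: E.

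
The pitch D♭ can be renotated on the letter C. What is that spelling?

C#

Plain C sits 1 semitone below Db, so on the letter C the same pitch needs a sharp: C#.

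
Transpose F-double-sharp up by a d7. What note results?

A seventh above F lands on the letter E.
A diminished seventh spans 9 semitones, so F## moves to pitch class 4. On the letter E that is E.

E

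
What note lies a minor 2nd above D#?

A second above D lands on the letter E.
A minor second spans 1 semitone, so D# moves to pitch class 4. On the letter E that is E.

E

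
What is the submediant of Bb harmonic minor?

The Bb harmonic minor scale runs Bb C Db Eb F Gb A.
Degree 6 is Gb.

Gb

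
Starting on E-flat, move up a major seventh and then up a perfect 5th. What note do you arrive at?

A

A major seventh up from Eb is D (letter D, 11 semitones up).
A perfect fifth up from D is A (letter A, 7 semitones up).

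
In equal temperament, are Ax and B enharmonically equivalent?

Yes

A## is pitch class 11; B is pitch class 11.
All spellings map to pitch class 11, so they are enharmonically equivalent.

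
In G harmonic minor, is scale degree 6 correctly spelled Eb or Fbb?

Each scale degree takes a distinct letter name. Degree 6 of a scale on G must use the letter E.
Eb and Fbb are enharmonically the same pitch, but only Eb uses the letter E, so it is the correct spelling here.

Eb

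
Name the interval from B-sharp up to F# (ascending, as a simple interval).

diminished fifth

Counting letters B–C–D–E–F gives a fifth.
B#→F# = 6 semitones, 1 narrower than the perfect fifth (7), so diminished.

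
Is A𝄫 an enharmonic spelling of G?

Abb is pitch class 7; G is pitch class 7.
All spellings map to pitch class 7, so they are enharmonically equivalent.

Yes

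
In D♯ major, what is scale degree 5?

Degree 5 takes the letter 4 steps above D, which is A.
In major, degree 5 sits 7 semitones above the tonic. D# + 7 semitones is pitch class 10, spelled on A as A#.

A#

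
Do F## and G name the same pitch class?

F## is pitch class 7; G is pitch class 7.
All spellings map to pitch class 7, so they are enharmonically equivalent.

Yes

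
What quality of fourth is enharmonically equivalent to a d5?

A diminished fifth spans 6 semitones.
A fourth spanning 6 semitones is augmented (the perfect fourth is 5).

augmented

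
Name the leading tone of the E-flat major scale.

D

The Eb major scale runs Eb F G Ab Bb C D.
Degree 7 is D.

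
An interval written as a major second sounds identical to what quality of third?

diminished

A major second spans 2 semitones.
A third spanning 2 semitones is diminished (the major third is 4).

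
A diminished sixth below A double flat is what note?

C

A sixth below A lands on the letter C.
A diminished sixth spans 7 semitones, so Abb moves to pitch class 0. On the letter C that is C.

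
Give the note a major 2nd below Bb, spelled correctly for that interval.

Ab

B down a major second is A, so the target letter is A.
From Bb, a major second is 2 semitones down: Ab.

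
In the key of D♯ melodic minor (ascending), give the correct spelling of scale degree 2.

E#

Degree 2 takes the letter 1 step above D, which is E.
In melodic minor (ascending), degree 2 sits 2 semitones above the tonic. D# + 2 semitones is pitch class 5, spelled on E as E#.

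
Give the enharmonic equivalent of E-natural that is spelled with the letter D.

D##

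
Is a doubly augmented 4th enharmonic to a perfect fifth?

A doubly augmented fourth spans 7 semitones; a perfect fifth spans 7.
They are enharmonically equivalent.

Yes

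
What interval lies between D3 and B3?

major sixth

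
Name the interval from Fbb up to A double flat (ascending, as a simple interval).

The letter names run F→A, a span of 2 letter steps, so the interval is some kind of third.
Fbb to Abb is 4 semitones. A major third is 4, so 4 makes it major.

major third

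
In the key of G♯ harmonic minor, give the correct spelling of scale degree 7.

F##

Degree 7 takes the letter 6 steps above G, which is F.
In harmonic minor, degree 7 sits 11 semitones above the tonic. G# + 11 semitones is pitch class 7, spelled on F as F##.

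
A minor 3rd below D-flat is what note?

D down a major third is Bb, so the target letter is B.
From Db, a minor third is 3 semitones down: Bb.

Bb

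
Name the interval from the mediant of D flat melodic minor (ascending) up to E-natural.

The mediant of Db melodic minor (ascending) is Fb.
Fb up to E: letters F→E make it a seventh; 12 semitones makes it augmented.

augmented seventh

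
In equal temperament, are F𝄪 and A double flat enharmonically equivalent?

Yes

F## is pitch class 7; Abb is pitch class 7.
All spellings map to pitch class 7, so they are enharmonically equivalent.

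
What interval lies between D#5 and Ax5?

augmented fifth

The letter names run D→A, a span of 4 letter steps, so the interval is some kind of fifth.
D# to A## is 8 semitones. A perfect fifth is 7, so 8 makes it augmented.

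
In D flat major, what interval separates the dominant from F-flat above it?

minor sixth

The dominant of Db major is Ab.
Ab up to Fb: letters A→F make it a sixth; 8 semitones makes it minor.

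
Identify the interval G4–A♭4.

Counting letters G–A gives a second.
G→Ab = 1 semitone, 1 narrower than the major second (2), so minor.

minor second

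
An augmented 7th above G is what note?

G up a major seventh is F#, so the target letter is F.
From G, an augmented seventh is 12 semitones up: F##.

F##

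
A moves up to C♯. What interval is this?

major third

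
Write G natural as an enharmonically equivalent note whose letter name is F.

F##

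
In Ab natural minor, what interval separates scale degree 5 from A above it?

augmented fourth

Scale degree 5 of Ab natural minor is Eb.
Eb up to A: letters E→A make it a fourth; 6 semitones makes it augmented.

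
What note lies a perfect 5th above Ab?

A fifth above A lands on the letter E.
A perfect fifth spans 7 semitones, so Ab moves to pitch class 3. On the letter E that is Eb.

Eb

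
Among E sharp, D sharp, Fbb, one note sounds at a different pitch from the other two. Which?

In 12-tone equal temperament, enharmonic equivalents share a pitch class. E# is pitch class 5; D# is pitch class 3; Fbb is pitch class 3.
D# and Fbb share pitch class 3, while E# is pitch class 5.

E#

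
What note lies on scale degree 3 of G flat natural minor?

The Gb natural minor scale runs Gb Ab Bbb Cb Db Ebb Fb.
Degree 3 is Bbb.

Bbb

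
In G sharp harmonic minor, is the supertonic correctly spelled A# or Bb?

A#

Each scale degree takes a distinct letter name. Degree 2 of a scale on G must use the letter A.
A# and Bb are enharmonically the same pitch, but only A# uses the letter A, so it is the correct spelling here.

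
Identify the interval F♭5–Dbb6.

minor sixth

The letter names run F→D, a span of 5 letter steps, so the interval is some kind of sixth.
Fb to Dbb is 8 semitones. A major sixth is 9, so 8 makes it minor.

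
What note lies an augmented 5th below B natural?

A fifth below B lands on the letter E.
An augmented fifth spans 8 semitones, so B moves to pitch class 3. On the letter E that is Eb.

Eb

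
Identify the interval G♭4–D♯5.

doubly augmented fifth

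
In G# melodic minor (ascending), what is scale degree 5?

Degree 5 takes the letter 4 steps above G, which is D.
In melodic minor (ascending), degree 5 sits 7 semitones above the tonic. G# + 7 semitones is pitch class 3, spelled on D as D#.

D#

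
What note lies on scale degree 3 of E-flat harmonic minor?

Degree 3 takes the letter 2 steps above E, which is G.
In harmonic minor, degree 3 sits 3 semitones above the tonic. Eb + 3 semitones is pitch class 6, spelled on G as Gb.

Gb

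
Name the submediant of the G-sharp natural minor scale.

E

The G# natural minor scale runs G# A# B C# D# E F#.
Degree 6 is E.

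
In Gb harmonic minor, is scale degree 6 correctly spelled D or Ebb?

Ebb

Each scale degree takes a distinct letter name. Degree 6 of a scale on G must use the letter E.
Ebb and D are enharmonically the same pitch, but only Ebb uses the letter E, so it is the correct spelling here.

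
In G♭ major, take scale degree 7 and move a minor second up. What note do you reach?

Gb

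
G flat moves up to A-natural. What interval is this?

augmented second

The letter names run G→A, a span of 1 letter step, so the interval is some kind of second.
Gb to A is 3 semitones. A major second is 2, so 3 makes it augmented.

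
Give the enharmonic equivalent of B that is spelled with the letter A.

A##

Plain A sits 2 semitones below B, so on the letter A the same pitch needs a double sharp: A##.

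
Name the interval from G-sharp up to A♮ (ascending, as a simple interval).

The letter names run G→A, a span of 1 letter step, so the interval is some kind of second.
G# to A is 1 semitone. A major second is 2, so 1 makes it minor.

minor second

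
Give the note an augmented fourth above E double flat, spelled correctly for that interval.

E up a perfect fourth is A, so the target letter is A.
From Ebb, an augmented fourth is 6 semitones up: Ab.

Ab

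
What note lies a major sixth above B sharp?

G##

A sixth above B lands on the letter G.
A major sixth spans 9 semitones, so B# moves to pitch class 9. On the letter G that is G##.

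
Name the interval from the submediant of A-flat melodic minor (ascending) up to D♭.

The submediant of Ab melodic minor (ascending) is F.
F up to Db: letters F→D make it a sixth; 8 semitones makes it minor.

minor sixth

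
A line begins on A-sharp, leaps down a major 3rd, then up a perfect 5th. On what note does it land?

A major third down from A# is F# (letter F, 4 semitones down).
A perfect fifth up from F# is C# (letter C, 7 semitones up).

C#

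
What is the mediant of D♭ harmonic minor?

Degree 3 takes the letter 2 steps above D, which is F.
In harmonic minor, degree 3 sits 3 semitones above the tonic. Db + 3 semitones is pitch class 4, spelled on F as Fb.

Fb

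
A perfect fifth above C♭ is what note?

Gb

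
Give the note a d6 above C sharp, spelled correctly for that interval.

A sixth above C lands on the letter A.
A diminished sixth spans 7 semitones, so C# moves to pitch class 8. On the letter A that is Ab.

Ab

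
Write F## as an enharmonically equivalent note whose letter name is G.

Plain G sits at the same pitch as F##, so on the letter G the same pitch needs a natural: G.

G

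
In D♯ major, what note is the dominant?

A#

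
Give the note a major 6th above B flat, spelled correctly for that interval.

A sixth above B lands on the letter G.
A major sixth spans 9 semitones, so Bb moves to pitch class 7. On the letter G that is G.

G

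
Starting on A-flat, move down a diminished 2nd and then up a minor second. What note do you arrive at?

A diminished second down from Ab is G# (letter G, 0 semitones down).
A minor second up from G# is A (letter A, 1 semitone up).

A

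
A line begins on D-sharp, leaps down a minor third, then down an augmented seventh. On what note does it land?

C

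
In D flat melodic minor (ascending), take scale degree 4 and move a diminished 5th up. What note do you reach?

Scale degree 4 of Db melodic minor (ascending) is Gb.
A diminished fifth (6 semitones) above Gb lands on the letter D, giving Dbb.

Dbb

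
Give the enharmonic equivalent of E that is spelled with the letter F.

Fb

Plain F sits 1 semitone above E, so on the letter F the same pitch needs a flat: Fb.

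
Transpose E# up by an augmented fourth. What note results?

A##

A fourth above E lands on the letter A.
An augmented fourth spans 6 semitones, so E# moves to pitch class 11. On the letter A that is A##.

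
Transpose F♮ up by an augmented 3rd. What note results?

A#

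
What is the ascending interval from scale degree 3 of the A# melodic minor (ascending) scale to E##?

augmented third

Scale degree 3 of A# melodic minor (ascending) is C#.
C# up to E##: letters C→E make it a third; 5 semitones makes it augmented.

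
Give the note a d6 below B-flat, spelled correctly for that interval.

D#

B down a major sixth is D, so the target letter is D.
From Bb, a diminished sixth is 7 semitones down: D#.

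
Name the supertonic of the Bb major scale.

Degree 2 takes the letter 1 step above B, which is C.
In major, degree 2 sits 2 semitones above the tonic. Bb + 2 semitones is pitch class 0, spelled on C as C.

C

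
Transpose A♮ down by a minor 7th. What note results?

B

A down a major seventh is Bb, so the target letter is B.
From A, a minor seventh is 10 semitones down: B.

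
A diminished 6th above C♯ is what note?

Ab

C up a major sixth is A, so the target letter is A.
From C#, a diminished sixth is 7 semitones up: Ab.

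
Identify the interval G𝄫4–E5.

The letter names run G→E, a span of 5 letter steps, so the interval is some kind of sixth.
Gbb to E is 11 semitones. A major sixth is 9, so 11 makes it doubly augmented.

doubly augmented sixth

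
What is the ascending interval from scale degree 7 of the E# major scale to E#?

Scale degree 7 of E# major is D##.
D## up to E#: letters D→E make it a second; 1 semitone makes it minor.

minor second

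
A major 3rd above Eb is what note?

G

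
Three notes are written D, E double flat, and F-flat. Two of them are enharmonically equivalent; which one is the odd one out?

Fb

In 12-tone equal temperament, enharmonic equivalents share a pitch class. D is pitch class 2; Ebb is pitch class 2; Fb is pitch class 4.
D and Ebb share pitch class 2, while Fb is pitch class 4.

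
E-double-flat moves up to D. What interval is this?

The letter names run E→D, a span of 6 letter steps, so the interval is some kind of seventh.
Ebb to D is 12 semitones. A major seventh is 11, so 12 makes it augmented.

augmented seventh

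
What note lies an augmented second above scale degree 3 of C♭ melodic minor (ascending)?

Scale degree 3 of Cb melodic minor (ascending) is Ebb.
An augmented second (3 semitones) above Ebb lands on the letter F, giving F.

F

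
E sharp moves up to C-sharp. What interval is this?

The letter names run E→C, a span of 5 letter steps, so the interval is some kind of sixth.
E# to C# is 8 semitones. A major sixth is 9, so 8 makes it minor.

minor sixth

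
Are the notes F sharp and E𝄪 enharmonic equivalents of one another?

Yes

F# is pitch class 6; E## is pitch class 6.
All spellings map to pitch class 6, so they are enharmonically equivalent.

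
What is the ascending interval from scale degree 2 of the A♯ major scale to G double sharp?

major sixth

Scale degree 2 of A# major is B#.
B# up to G##: letters B→G make it a sixth; 9 semitones makes it major.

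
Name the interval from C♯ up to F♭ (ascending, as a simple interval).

doubly diminished fourth

Counting letters C–D–E–F gives a fourth.
C#→Fb = 3 semitones, 2 narrower than the perfect fourth (5), so doubly diminished.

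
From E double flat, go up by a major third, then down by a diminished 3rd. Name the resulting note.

E

A major third up from Ebb is Gb (letter G, 4 semitones up).
A diminished third down from Gb is E (letter E, 2 semitones down).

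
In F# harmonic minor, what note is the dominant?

C#

Degree 5 takes the letter 4 steps above F, which is C.
In harmonic minor, degree 5 sits 7 semitones above the tonic. F# + 7 semitones is pitch class 1, spelled on C as C#.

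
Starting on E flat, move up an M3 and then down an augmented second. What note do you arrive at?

A major third up from Eb is G (letter G, 4 semitones up).
An augmented second down from G is Fb (letter F, 3 semitones down).

Fb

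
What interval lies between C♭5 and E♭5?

major third

Counting letters C–D–E gives a third.
Cb→Eb = 4 semitones, exactly the major third.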